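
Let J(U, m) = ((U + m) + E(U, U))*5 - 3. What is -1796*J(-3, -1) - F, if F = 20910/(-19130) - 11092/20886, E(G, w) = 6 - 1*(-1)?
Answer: -7296978823/338601 ≈ -21550.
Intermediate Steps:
E(G, w) = 7 (E(G, w) = 6 + 1 = 7)
J(U, m) = 32 + 5*U + 5*m (J(U, m) = ((U + m) + 7)*5 - 3 = (7 + U + m)*5 - 3 = (35 + 5*U + 5*m) - 3 = 32 + 5*U + 5*m)
F = -549929/338601 (F = 20910*(-1/19130) - 11092*1/20886 = -2091/1913 - 94/177 = -549929/338601 ≈ -1.6241)
-1796*J(-3, -1) - F = -1796*(32 + 5*(-3) + 5*(-1)) - 1*(-549929/338601) = -1796*(32 - 15 - 5) + 549929/338601 = -1796*12 + 549929/338601 = -21552 + 549929/338601 = -7296978823/338601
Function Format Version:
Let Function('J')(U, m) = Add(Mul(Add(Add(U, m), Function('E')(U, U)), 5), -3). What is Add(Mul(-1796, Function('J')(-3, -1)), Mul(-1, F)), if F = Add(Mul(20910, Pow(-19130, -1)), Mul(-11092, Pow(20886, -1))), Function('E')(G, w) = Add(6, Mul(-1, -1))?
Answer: Rational(-7296978823, 338601) ≈ -21550.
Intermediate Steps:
Function('E')(G, w) = 7 (Function('E')(G, w) = Add(6, 1) = 7)
Function('J')(U, m) = Add(32, Mul(5, U), Mul(5, m)) (Function('J')(U, m) = Add(Mul(Add(Add(U, m), 7), 5), -3) = Add(Mul(Add(7, U, m), 5), -3) = Add(Add(35, Mul(5, U), Mul(5, m)), -3) = Add(32, Mul(5, U), Mul(5, m)))
F = Rational(-549929, 338601) (F = Add(Mul(20910, Rational(-1, 19130)), Mul(-11092, Rational(1, 20886))) = Add(Rational(-2091, 1913), Rational(-94, 177)) = Rational(-549929, 338601) ≈ -1.6241)
Add(Mul(-1796, Function('J')(-3, -1)), Mul(-1, F)) = Add(Mul(-1796, Add(32, Mul(5, -3), Mul(5, -1))), Mul(-1, Rational(-549929, 338601))) = Add(Mul(-1796, Add(32, -15, -5)), Rational(549929, 338601)) = Add(Mul(-1796, 12), Rational(549929, 338601)) = Add(-21552, Rational(549929, 338601)) = Rational(-7296978823, 338601)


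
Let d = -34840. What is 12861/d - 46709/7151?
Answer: -1719310571/249140840 ≈ -6.9010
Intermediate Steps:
12861/d - 46709/7151 = 12861/(-34840) - 46709/7151 = 12861*(-1/34840) - 46709*1/7151 = -12861/34840 - 46709/7151 = -1719310571/249140840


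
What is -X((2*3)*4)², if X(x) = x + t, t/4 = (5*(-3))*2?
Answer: -9216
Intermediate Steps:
t = -120 (t = 4*((5*(-3))*2) = 4*(-15*2) = 4*(-30) = -120)
X(x) = -120 + x (X(x) = x - 120 = -120 + x)
-X((2*3)*4)² = -(-120 + (2*3)*4)² = -(-120 + 6*4)² = -(-120 + 24)² = -1*(-96)² = -1*9216 = -9216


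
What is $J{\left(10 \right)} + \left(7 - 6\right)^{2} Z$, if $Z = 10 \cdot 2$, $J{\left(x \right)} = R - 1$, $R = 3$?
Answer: $22$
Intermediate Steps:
$J{\left(x \right)} = 2$ ($J{\left(x \right)} = 3 - 1 = 2$)
$Z = 20$
$J{\left(10 \right)} + \left(7 - 6\right)^{2} Z = 2 + \left(7 - 6\right)^{2} \cdot 20 = 2 + 1^{2} \cdot 20 = 2 + 1 \cdot 20 = 2 + 20 = 22$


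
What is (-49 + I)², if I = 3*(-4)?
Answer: 3721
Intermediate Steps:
I = -12
(-49 + I)² = (-49 - 12)² = (-61)² = 3721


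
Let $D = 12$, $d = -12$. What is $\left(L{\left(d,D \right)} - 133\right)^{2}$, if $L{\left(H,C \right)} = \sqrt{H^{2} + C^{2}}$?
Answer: $17977 - 3192 \sqrt{2} \approx 13463.0$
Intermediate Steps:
$L{\left(H,C \right)} = \sqrt{C^{2} + H^{2}}$
$\left(L{\left(d,D \right)} - 133\right)^{2} = \left(\sqrt{12^{2} + \left(-12\right)^{2}} - 133\right)^{2} = \left(\sqrt{144 + 144} - 133\right)^{2} = \left(\sqrt{288} - 133\right)^{2} = \left(12 \sqrt{2} - 133\right)^{2} = \left(-133 + 12 \sqrt{2}\right)^{2}$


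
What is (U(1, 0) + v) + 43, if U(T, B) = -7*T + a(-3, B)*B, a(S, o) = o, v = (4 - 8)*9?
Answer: 0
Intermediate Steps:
v = -36 (v = -4*9 = -36)
U(T, B) = B² - 7*T (U(T, B) = -7*T + B*B = -7*T + B² = B² - 7*T)
(U(1, 0) + v) + 43 = ((0² - 7*1) - 36) + 43 = ((0 - 7) - 36) + 43 = (-7 - 36) + 43 = -43 + 43 = 0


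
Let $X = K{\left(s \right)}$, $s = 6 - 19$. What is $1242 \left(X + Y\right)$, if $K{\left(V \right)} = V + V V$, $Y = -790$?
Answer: $-787428$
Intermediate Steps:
$s = -13$ ($s = 6 - 19 = -13$)
$K{\left(V \right)} = V + V^{2}$
$X = 156$ ($X = - 13 \left(1 - 13\right) = \left(-13\right) \left(-12\right) = 156$)
$1242 \left(X + Y\right) = 1242 \left(156 - 790\right) = 1242 \left(-634\right) = -787428$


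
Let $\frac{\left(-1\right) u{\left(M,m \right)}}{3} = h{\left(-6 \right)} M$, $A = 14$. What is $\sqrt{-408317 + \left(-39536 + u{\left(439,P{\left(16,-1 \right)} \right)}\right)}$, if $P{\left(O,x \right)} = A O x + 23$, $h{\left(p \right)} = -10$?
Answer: $i \sqrt{434683} \approx 659.3 i$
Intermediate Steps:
$P{\left(O,x \right)} = 23 + 14 O x$ ($P{\left(O,x \right)} = 14 O x + 23 = 23 + 14 O x$)
$u{\left(M,m \right)} = 30 M$ ($u{\left(M,m \right)} = - 3 \left(- 10 M\right) = 30 M$)
$\sqrt{-408317 + \left(-39536 + u{\left(439,P{\left(16,-1 \right)} \right)}\right)} = \sqrt{-408317 + \left(-39536 + 30 \cdot 439\right)} = \sqrt{-408317 + \left(-39536 + 13170\right)} = \sqrt{-408317 - 26366} = \sqrt{-434683} = i \sqrt{434683}$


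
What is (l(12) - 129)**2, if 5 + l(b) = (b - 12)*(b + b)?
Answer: 17956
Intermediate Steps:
l(b) = -5 + 2*b*(-12 + b) (l(b) = -5 + (b - 12)*(b + b) = -5 + (-12 + b)*(2*b) = -5 + 2*b*(-12 + b))
(l(12) - 129)**2 = ((-5 - 24*12 + 2*12**2) - 129)**2 = ((-5 - 288 + 2*144) - 129)**2 = ((-5 - 288 + 288) - 129)**2 = (-5 - 129)**2 = (-134)**2 = 17956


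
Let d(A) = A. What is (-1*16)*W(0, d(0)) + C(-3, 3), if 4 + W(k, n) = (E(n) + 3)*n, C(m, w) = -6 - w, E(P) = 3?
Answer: 55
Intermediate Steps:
W(k, n) = -4 + 6*n (W(k, n) = -4 + (3 + 3)*n = -4 + 6*n)
(-1*16)*W(0, d(0)) + C(-3, 3) = (-1*16)*(-4 + 6*0) + (-6 - 1*3) = -16*(-4 + 0) + (-6 - 3) = -16*(-4) - 9 = 64 - 9 = 55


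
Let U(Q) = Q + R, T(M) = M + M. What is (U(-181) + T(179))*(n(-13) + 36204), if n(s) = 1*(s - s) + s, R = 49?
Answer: 8179166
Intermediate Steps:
T(M) = 2*M
n(s) = s (n(s) = 1*0 + s = 0 + s = s)
U(Q) = 49 + Q (U(Q) = Q + 49 = 49 + Q)
(U(-181) + T(179))*(n(-13) + 36204) = ((49 - 181) + 2*179)*(-13 + 36204) = (-132 + 358)*36191 = 226*36191 = 8179166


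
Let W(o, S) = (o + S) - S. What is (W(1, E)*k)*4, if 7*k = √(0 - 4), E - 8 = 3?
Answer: 8*I/7 ≈ 1.1429*I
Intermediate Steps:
E = 11 (E = 8 + 3 = 11)
k = 2*I/7 (k = √(0 - 4)/7 = √(-4)/7 = (2*I)/7 = 2*I/7 ≈ 0.28571*I)
W(o, S) = o (W(o, S) = (S + o) - S = o)
(W(1, E)*k)*4 = (1*(2*I/7))*4 = (2*I/7)*4 = 8*I/7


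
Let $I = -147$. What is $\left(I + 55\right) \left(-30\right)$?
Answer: $2760$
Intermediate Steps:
$\left(I + 55\right) \left(-30\right) = \left(-147 + 55\right) \left(-30\right) = \left(-92\right) \left(-30\right) = 2760$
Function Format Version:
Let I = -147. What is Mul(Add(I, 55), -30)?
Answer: 2760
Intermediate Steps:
Mul(Add(I, 55), -30) = Mul(Add(-147, 55), -30) = Mul(-92, -30) = 2760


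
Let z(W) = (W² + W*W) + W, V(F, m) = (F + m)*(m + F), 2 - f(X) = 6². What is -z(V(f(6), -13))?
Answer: -9761571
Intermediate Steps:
f(X) = -34 (f(X) = 2 - 1*6² = 2 - 1*36 = 2 - 36 = -34)
V(F, m) = (F + m)² (V(F, m) = (F + m)*(F + m) = (F + m)²)
z(W) = W + 2*W² (z(W) = (W² + W²) + W = 2*W² + W = W + 2*W²)
-z(V(f(6), -13)) = -(-34 - 13)²*(1 + 2*(-34 - 13)²) = -(-47)²*(1 + 2*(-47)²) = -2209*(1 + 2*2209) = -2209*(1 + 4418) = -2209*4419 = -1*9761571 = -9761571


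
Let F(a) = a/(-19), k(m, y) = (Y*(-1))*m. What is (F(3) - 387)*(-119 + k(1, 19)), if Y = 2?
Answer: 890076/19 ≈ 46846.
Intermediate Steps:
k(m, y) = -2*m (k(m, y) = (2*(-1))*m = -2*m)
F(a) = -a/19 (F(a) = a*(-1/19) = -a/19)
(F(3) - 387)*(-119 + k(1, 19)) = (-1/19*3 - 387)*(-119 - 2*1) = (-3/19 - 387)*(-119 - 2) = -7356/19*(-121) = 890076/19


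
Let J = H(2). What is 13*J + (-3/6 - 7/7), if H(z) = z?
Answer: 49/2 ≈ 24.500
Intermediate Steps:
J = 2
13*J + (-3/6 - 7/7) = 13*2 + (-3/6 - 7/7) = 26 + (-3*⅙ - 7*⅐) = 26 + (-½ - 1) = 26 - 3/2 = 49/2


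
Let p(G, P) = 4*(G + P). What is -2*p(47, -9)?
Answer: -304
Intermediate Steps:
p(G, P) = 4*G + 4*P
-2*p(47, -9) = -2*(4*47 + 4*(-9)) = -2*(188 - 36) = -2*152 = -304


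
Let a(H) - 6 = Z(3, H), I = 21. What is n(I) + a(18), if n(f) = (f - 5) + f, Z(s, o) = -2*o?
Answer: 7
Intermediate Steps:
a(H) = 6 - 2*H
n(f) = -5 + 2*f (n(f) = (-5 + f) + f = -5 + 2*f)
n(I) + a(18) = (-5 + 2*21) + (6 - 2*18) = (-5 + 42) + (6 - 36) = 37 - 30 = 7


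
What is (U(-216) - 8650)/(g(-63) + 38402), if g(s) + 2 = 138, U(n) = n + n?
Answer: -4541/19269 ≈ -0.23566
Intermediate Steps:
U(n) = 2*n
g(s) = 136 (g(s) = -2 + 138 = 136)
(U(-216) - 8650)/(g(-63) + 38402) = (2*(-216) - 8650)/(136 + 38402) = (-432 - 8650)/38538 = -9082*1/38538 = -4541/19269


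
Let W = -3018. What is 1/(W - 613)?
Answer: -1/3631 ≈ -0.00027541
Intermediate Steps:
1/(W - 613) = 1/(-3018 - 613) = 1/(-3631) = -1/3631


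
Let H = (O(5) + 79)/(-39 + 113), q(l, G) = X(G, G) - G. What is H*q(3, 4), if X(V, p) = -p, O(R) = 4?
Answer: -332/37 ≈ -8.9730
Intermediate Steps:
q(l, G) = -2*G (q(l, G) = -G - G = -2*G)
H = 83/74 (H = (4 + 79)/(-39 + 113) = 83/74 ≈ 1.1216)
H*q(3, 4) = 83*(-2*4)/74 = (83/74)*(-8) = -332/37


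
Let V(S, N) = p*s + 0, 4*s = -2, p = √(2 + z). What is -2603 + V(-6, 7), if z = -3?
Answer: -2603 - I/2 ≈ -2603.0 - 0.5*I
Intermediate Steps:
p = I (p = √(2 - 3) = √(-1) = I ≈ 1.0*I)
s = -½ (s = (¼)*(-2) = -½ ≈ -0.50000)
V(S, N) = -I/2 (V(S, N) = I*(-½) + 0 = -I/2 + 0 = -I/2)
-2603 + V(-6, 7) = -2603 - I/2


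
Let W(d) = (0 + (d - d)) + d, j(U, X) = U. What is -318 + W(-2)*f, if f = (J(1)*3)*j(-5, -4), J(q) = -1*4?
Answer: -438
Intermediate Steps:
J(q) = -4
W(d) = d (W(d) = (0 + 0) + d = 0 + d = d)
f = 60 (f = -4*3*(-5) = -12*(-5) = 60)
-318 + W(-2)*f = -318 - 2*60 = -318 - 120 = -438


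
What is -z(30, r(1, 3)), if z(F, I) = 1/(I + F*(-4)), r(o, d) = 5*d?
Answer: 1/105 ≈ 0.0095238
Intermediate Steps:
z(F, I) = 1/(I - 4*F)
-z(30, r(1, 3)) = -(-1)/(-5*3 + 4*30) = -(-1)/(-1*15 + 120) = -(-1)/(-15 + 120) = -(-1)/105 = -1*(-1/105) = 1/105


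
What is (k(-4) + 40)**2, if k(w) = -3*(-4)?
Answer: 2704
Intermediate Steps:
k(w) = 12
(k(-4) + 40)**2 = (12 + 40)**2 = 52**2 = 2704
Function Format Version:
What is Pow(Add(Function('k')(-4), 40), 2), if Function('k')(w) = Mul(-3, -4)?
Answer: 2704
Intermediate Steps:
Function('k')(w) = 12
Pow(Add(Function('k')(-4), 40), 2) = Pow(Add(12, 40), 2) = Pow(52, 2) = 2704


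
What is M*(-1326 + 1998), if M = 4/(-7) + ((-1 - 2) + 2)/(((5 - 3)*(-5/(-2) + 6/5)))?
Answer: -17568/37 ≈ -474.81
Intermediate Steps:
M = -183/259 (M = 4*(-⅐) + (-3 + 2)/((2*(-5*(-½) + 6*(⅕)))) = -4/7 - 1/(2*(5/2 + 6/5)) = -4/7 - 1/(2*(37/10)) = -4/7 - 1/37/5 = -4/7 - 1*5/37 = -4/7 - 5/37 = -183/259 ≈ -0.70656)
M*(-1326 + 1998) = -183*(-1326 + 1998)/259 = -183/259*672 = -17568/37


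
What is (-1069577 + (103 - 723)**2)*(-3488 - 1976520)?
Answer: 1356655941416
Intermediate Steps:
(-1069577 + (103 - 723)**2)*(-3488 - 1976520) = (-1069577 + (-620)**2)*(-1980008) = (-1069577 + 384400)*(-1980008) = -685177*(-1980008) = 1356655941416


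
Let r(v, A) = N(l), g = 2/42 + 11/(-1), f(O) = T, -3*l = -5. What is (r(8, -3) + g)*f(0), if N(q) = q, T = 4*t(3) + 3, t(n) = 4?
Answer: -1235/7 ≈ -176.43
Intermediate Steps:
l = 5/3 (l = -⅓*(-5) = 5/3 ≈ 1.6667)
T = 19 (T = 4*4 + 3 = 16 + 3 = 19)
f(O) = 19
g = -230/21 (g = 2*(1/42) + 11*(-1) = 1/21 - 11 = -230/21 ≈ -10.952)
r(v, A) = 5/3
(r(8, -3) + g)*f(0) = (5/3 - 230/21)*19 = -65/7*19 = -1235/7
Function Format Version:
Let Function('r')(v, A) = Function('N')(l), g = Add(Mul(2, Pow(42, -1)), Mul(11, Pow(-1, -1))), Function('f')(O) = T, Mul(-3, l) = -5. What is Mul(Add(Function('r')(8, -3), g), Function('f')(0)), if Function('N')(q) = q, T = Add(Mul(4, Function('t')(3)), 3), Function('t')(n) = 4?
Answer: Rational(-1235, 7) ≈ -176.43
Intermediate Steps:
l = Rational(5, 3) (l = Mul(Rational(-1, 3), -5) = Rational(5, 3) ≈ 1.6667)
T = 19 (T = Add(Mul(4, 4), 3) = Add(16, 3) = 19)
Function('f')(O) = 19
g = Rational(-230, 21) (g = Add(Mul(2, Rational(1, 42)), Mul(11, -1)) = Add(Rational(1, 21), -11) = Rational(-230, 21) ≈ -10.952)
Function('r')(v, A) = Rational(5, 3)
Mul(Add(Function('r')(8, -3), g), Function('f')(0)) = Mul(Add(Rational(5, 3), Rational(-230, 21)), 19) = Mul(Rational(-65, 7), 19) = Rational(-1235, 7)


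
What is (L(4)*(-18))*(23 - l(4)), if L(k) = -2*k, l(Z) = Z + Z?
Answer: 2160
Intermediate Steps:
l(Z) = 2*Z
(L(4)*(-18))*(23 - l(4)) = (-2*4*(-18))*(23 - 2*4) = (-8*(-18))*(23 - 1*8) = 144*(23 - 8) = 144*15 = 2160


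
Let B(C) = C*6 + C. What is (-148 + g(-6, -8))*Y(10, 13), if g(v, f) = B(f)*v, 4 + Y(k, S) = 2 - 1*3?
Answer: -940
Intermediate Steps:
B(C) = 7*C (B(C) = 6*C + C = 7*C)
Y(k, S) = -5 (Y(k, S) = -4 + (2 - 1*3) = -4 + (2 - 3) = -4 - 1 = -5)
g(v, f) = 7*f*v (g(v, f) = (7*f)*v = 7*f*v)
(-148 + g(-6, -8))*Y(10, 13) = (-148 + 7*(-8)*(-6))*(-5) = (-148 + 336)*(-5) = 188*(-5) = -940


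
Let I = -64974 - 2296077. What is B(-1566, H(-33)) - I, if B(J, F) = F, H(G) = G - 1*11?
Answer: 2361007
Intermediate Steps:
H(G) = -11 + G (H(G) = G - 11 = -11 + G)
I = -2361051
B(-1566, H(-33)) - I = (-11 - 33) - 1*(-2361051) = -44 + 2361051 = 2361007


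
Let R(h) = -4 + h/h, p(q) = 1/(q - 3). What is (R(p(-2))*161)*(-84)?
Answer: 40572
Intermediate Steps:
p(q) = 1/(-3 + q)
R(h) = -3 (R(h) = -4 + 1 = -3)
(R(p(-2))*161)*(-84) = -3*161*(-84) = -483*(-84) = 40572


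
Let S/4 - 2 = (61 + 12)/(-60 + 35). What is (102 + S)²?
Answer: 6041764/625 ≈ 9666.8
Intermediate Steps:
S = -92/25 (S = 8 + 4*((61 + 12)/(-60 + 35)) = 8 + 4*(73/(-25)) = 8 + 4*(73*(-1/25)) = 8 + 4*(-73/25) = 8 - 292/25 = -92/25 ≈ -3.6800)
(102 + S)² = (102 - 92/25)² = (2458/25)² = 6041764/625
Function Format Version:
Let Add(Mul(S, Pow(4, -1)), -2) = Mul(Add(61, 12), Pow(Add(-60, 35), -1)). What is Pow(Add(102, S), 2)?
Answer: Rational(6041764, 625) ≈ 9666.8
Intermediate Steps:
S = Rational(-92, 25) (S = Add(8, Mul(4, Mul(Add(61, 12), Pow(Add(-60, 35), -1)))) = Add(8, Mul(4, Mul(73, Pow(-25, -1)))) = Add(8, Mul(4, Mul(73, Rational(-1, 25)))) = Add(8, Mul(4, Rational(-73, 25))) = Add(8, Rational(-292, 25)) = Rational(-92, 25) ≈ -3.6800)
Pow(Add(102, S), 2) = Pow(Add(102, Rational(-92, 25)), 2) = Pow(Rational(2458, 25), 2) = Rational(6041764, 625)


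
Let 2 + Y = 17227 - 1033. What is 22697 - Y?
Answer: 6505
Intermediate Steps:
Y = 16192 (Y = -2 + (17227 - 1033) = -2 + 16194 = 16192)
22697 - Y = 22697 - 1*16192 = 22697 - 16192 = 6505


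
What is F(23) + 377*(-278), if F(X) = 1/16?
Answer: -1676895/16 ≈ -1.0481e+5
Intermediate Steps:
F(X) = 1/16
F(23) + 377*(-278) = 1/16 + 377*(-278) = 1/16 - 104806 = -1676895/16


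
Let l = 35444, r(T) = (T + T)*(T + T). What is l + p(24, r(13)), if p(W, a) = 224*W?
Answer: 40820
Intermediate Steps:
r(T) = 4*T**2 (r(T) = (2*T)*(2*T) = 4*T**2)
l + p(24, r(13)) = 35444 + 224*24 = 35444 + 5376 = 40820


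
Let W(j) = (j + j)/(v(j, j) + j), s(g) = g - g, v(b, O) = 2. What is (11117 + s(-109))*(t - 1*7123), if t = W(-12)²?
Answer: -1978058927/25 ≈ -7.9122e+7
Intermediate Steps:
s(g) = 0
W(j) = 2*j/(2 + j) (W(j) = (j + j)/(2 + j) = (2*j)/(2 + j) = 2*j/(2 + j))
t = 144/25 (t = (2*(-12)/(2 - 12))² = (2*(-12)/(-10))² = (2*(-12)*(-⅒))² = (12/5)² = 144/25 ≈ 5.7600)
(11117 + s(-109))*(t - 1*7123) = (11117 + 0)*(144/25 - 1*7123) = 11117*(144/25 - 7123) = 11117*(-177931/25) = -1978058927/25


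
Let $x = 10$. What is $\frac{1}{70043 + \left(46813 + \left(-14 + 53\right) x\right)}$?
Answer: $\frac{1}{117246} \approx 8.5291 \cdot 10^{-6}$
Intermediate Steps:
$\frac{1}{70043 + \left(46813 + \left(-14 + 53\right) x\right)} = \frac{1}{70043 + \left(46813 + \left(-14 + 53\right) 10\right)} = \frac{1}{70043 + \left(46813 + 39 \cdot 10\right)} = \frac{1}{70043 + \left(46813 + 390\right)} = \frac{1}{70043 + 47203} = \frac{1}{117246}$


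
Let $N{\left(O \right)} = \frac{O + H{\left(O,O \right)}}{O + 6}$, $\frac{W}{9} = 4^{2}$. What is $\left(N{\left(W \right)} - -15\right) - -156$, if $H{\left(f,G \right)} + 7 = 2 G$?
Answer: $\frac{1043}{6} \approx 173.83$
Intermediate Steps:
$H{\left(f,G \right)} = -7 + 2 G$
$W = 144$ ($W = 9 \cdot 4^{2} = 9 \cdot 16 = 144$)
$N{\left(O \right)} = \frac{-7 + 3 O}{6 + O}$ ($N{\left(O \right)} = \frac{O + \left(-7 + 2 O\right)}{O + 6} = \frac{-7 + 3 O}{6 + O}$)
$\left(N{\left(W \right)} - -15\right) - -156 = \left(\frac{-7 + 3 \cdot 144}{6 + 144} - -15\right) - -156 = \left(\frac{-7 + 432}{150} + 15\right) + 156 = \left(\frac{1}{150} \cdot 425 + 15\right) + 156 = \left(\frac{17}{6} + 15\right) + 156 = \frac{107}{6} + 156 = \frac{1043}{6}$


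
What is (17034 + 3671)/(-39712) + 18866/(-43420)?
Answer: -412054423/431073760 ≈ -0.95588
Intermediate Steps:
(17034 + 3671)/(-39712) + 18866/(-43420) = 20705*(-1/39712) + 18866*(-1/43420) = -20705/39712 - 9433/21710 = -412054423/431073760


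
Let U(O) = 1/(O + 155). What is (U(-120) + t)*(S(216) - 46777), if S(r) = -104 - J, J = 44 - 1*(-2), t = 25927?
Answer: -42583718442/35 ≈ -1.2167e+9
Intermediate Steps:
J = 46 (J = 44 + 2 = 46)
S(r) = -150 (S(r) = -104 - 1*46 = -104 - 46 = -150)
U(O) = 1/(155 + O)
(U(-120) + t)*(S(216) - 46777) = (1/(155 - 120) + 25927)*(-150 - 46777) = (1/35 + 25927)*(-46927) = (907446/35)*(-46927) = -42583718442/35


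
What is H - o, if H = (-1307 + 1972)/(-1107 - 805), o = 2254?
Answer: -4310313/1912 ≈ -2254.3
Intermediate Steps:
H = -665/1912 (H = 665/(-1912) = 665*(-1/1912) = -665/1912 ≈ -0.34780)
H - o = -665/1912 - 1*2254 = -665/1912 - 2254 = -4310313/1912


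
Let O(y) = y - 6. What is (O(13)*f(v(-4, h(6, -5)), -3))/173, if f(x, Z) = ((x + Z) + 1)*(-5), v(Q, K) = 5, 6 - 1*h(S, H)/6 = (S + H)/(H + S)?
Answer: -105/173 ≈ -0.60694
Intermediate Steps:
h(S, H) = 30 (h(S, H) = 36 - 6*(S + H)/(H + S) = 36 - 6*(H + S)/(H + S) = 36 - 6*1 = 36 - 6 = 30)
f(x, Z) = -5 - 5*Z - 5*x (f(x, Z) = ((Z + x) + 1)*(-5) = (1 + Z + x)*(-5) = -5 - 5*Z - 5*x)
O(y) = -6 + y
(O(13)*f(v(-4, h(6, -5)), -3))/173 = ((-6 + 13)*(-5 - 5*(-3) - 5*5))/173 = (7*(-5 + 15 - 25))*(1/173) = (7*(-15))*(1/173) = -105*1/173 = -105/173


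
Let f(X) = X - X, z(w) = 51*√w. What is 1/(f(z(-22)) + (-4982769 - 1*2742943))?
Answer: -1/7725712 ≈ -1.2944e-7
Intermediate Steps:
f(X) = 0
1/(f(z(-22)) + (-4982769 - 1*2742943)) = 1/(0 + (-4982769 - 1*2742943)) = 1/(0 + (-4982769 - 2742943)) = 1/(0 - 7725712) = 1/(-7725712) = -1/7725712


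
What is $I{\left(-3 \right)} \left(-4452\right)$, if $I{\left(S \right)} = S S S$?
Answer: $120204$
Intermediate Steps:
$I{\left(S \right)} = S^{3}$ ($I{\left(S \right)} = S^{2} S = S^{3}$)
$I{\left(-3 \right)} \left(-4452\right) = \left(-3\right)^{3} \left(-4452\right) = \left(-27\right) \left(-4452\right) = 120204$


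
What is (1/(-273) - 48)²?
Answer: 171741025/74529 ≈ 2304.4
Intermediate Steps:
(1/(-273) - 48)² = (-1/273 - 48)² = (-13105/273)² = 171741025/74529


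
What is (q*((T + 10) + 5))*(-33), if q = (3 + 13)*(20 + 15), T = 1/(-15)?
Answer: -275968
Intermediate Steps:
T = -1/15 ≈ -0.066667
q = 560 (q = 16*35 = 560)
(q*((T + 10) + 5))*(-33) = (560*((-1/15 + 10) + 5))*(-33) = (560*(149/15 + 5))*(-33) = (560*(224/15))*(-33) = (25088/3)*(-33) = -275968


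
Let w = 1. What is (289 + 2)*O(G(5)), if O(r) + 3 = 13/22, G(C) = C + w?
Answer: -15423/22 ≈ -701.04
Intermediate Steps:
G(C) = 1 + C (G(C) = C + 1 = 1 + C)
O(r) = -53/22 (O(r) = -3 + 13/22 = -53/22)
(289 + 2)*O(G(5)) = (289 + 2)*(-53/22) = 291*(-53/22) = -15423/22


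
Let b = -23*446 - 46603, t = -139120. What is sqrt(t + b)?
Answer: I*sqrt(195981) ≈ 442.7*I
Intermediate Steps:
b = -56861 (b = -10258 - 46603 = -56861)
sqrt(t + b) = sqrt(-139120 - 56861) = sqrt(-195981) = I*sqrt(195981)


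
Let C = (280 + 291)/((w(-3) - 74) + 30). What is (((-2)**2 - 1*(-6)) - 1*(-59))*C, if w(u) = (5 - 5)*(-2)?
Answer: -39399/44 ≈ -895.43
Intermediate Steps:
w(u) = 0 (w(u) = 0*(-2) = 0)
C = -571/44 (C = (280 + 291)/((0 - 74) + 30) = 571/(-74 + 30) = 571/(-44) = 571*(-1/44) = -571/44 ≈ -12.977)
(((-2)**2 - 1*(-6)) - 1*(-59))*C = (((-2)**2 - 1*(-6)) - 1*(-59))*(-571/44) = ((4 + 6) + 59)*(-571/44) = (10 + 59)*(-571/44) = 69*(-571/44) = -39399/44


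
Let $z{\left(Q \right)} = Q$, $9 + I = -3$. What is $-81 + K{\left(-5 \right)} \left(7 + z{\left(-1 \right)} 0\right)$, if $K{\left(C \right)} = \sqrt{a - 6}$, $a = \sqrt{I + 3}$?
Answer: $-81 + 7 \sqrt{-6 + 3 i} \approx -76.835 + 17.645 i$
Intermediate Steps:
$I = -12$ ($I = -9 - 3 = -12$)
$a = 3 i$ ($a = \sqrt{-12 + 3} = \sqrt{-9} = 3 i \approx 3.0 i$)
$K{\left(C \right)} = \sqrt{-6 + 3 i}$ ($K{\left(C \right)} = \sqrt{3 i - 6} = \sqrt{-6 + 3 i}$)
$-81 + K{\left(-5 \right)} \left(7 + z{\left(-1 \right)} 0\right) = -81 + \sqrt{-6 + 3 i} \left(7 - 0\right) = -81 + \sqrt{-6 + 3 i} \left(7 + 0\right) = -81 + \sqrt{-6 + 3 i} 7 = -81 + 7 \sqrt{-6 + 3 i}$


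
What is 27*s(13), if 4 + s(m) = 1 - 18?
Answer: -567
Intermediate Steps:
s(m) = -21 (s(m) = -4 + (1 - 18) = -4 - 17 = -21)
27*s(13) = 27*(-21) = -567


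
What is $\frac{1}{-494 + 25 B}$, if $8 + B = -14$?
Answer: $- \frac{1}{1044} \approx -0.00095785$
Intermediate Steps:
$B = -22$ ($B = -8 - 14 = -22$)
$\frac{1}{-494 + 25 B} = \frac{1}{-494 + 25 \left(-22\right)} = \frac{1}{-494 - 550} = \frac{1}{-1044} = - \frac{1}{1044}$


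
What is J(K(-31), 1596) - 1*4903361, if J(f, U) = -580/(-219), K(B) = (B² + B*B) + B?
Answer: -1073835479/219 ≈ -4.9034e+6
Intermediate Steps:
K(B) = B + 2*B² (K(B) = (B² + B²) + B = 2*B² + B = B + 2*B²)
J(f, U) = 580/219 (J(f, U) = -580*(-1/219) = 580/219)
J(K(-31), 1596) - 1*4903361 = 580/219 - 1*4903361 = 580/219 - 4903361 = -1073835479/219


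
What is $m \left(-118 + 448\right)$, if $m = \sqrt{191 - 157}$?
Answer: $330 \sqrt{34} \approx 1924.2$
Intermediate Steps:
$m = \sqrt{34} \approx 5.8309$
$m \left(-118 + 448\right) = \sqrt{34} \left(-118 + 448\right) = \sqrt{34} \cdot 330 = 330 \sqrt{34}$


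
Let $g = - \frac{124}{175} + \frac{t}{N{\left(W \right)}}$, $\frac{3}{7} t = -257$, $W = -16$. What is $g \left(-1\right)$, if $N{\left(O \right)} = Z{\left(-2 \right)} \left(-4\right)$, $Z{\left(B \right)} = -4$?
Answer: $\frac{320777}{8400} \approx 38.188$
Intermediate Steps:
$N{\left(O \right)} = 16$ ($N{\left(O \right)} = \left(-4\right) \left(-4\right) = 16$)
$t = - \frac{1799}{3}$ ($t = \frac{7}{3} \left(-257\right) = - \frac{1799}{3} \approx -599.67$)
$g = - \frac{320777}{8400}$ ($g = - \frac{124}{175} - \frac{1799}{3 \cdot 16} = \left(-124\right) \frac{1}{175} - \frac{1799}{48} = - \frac{124}{175} - \frac{1799}{48} = - \frac{320777}{8400} \approx -38.188$)
$g \left(-1\right) = \left(- \frac{320777}{8400}\right) \left(-1\right) = \frac{320777}{8400}$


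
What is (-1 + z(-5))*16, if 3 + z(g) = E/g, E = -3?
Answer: -272/5 ≈ -54.400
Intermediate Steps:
z(g) = -3 - 3/g
(-1 + z(-5))*16 = (-1 + (-3 - 3/(-5)))*16 = (-1 + (-3 - 3*(-⅕)))*16 = (-1 + (-3 + ⅗))*16 = (-1 - 12/5)*16 = -17/5*16 = -272/5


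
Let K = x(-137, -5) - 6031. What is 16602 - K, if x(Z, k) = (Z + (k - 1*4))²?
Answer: 1317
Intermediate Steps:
x(Z, k) = (-4 + Z + k)² (x(Z, k) = (Z + (k - 4))² = (Z + (-4 + k))² = (-4 + Z + k)²)
K = 15285 (K = (-4 - 137 - 5)² - 6031 = (-146)² - 6031 = 21316 - 6031 = 15285)
16602 - K = 16602 - 1*15285 = 16602 - 15285 = 1317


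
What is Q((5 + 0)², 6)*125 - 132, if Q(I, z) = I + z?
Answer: 3743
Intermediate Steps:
Q((5 + 0)², 6)*125 - 132 = ((5 + 0)² + 6)*125 - 132 = (5² + 6)*125 - 132 = (25 + 6)*125 - 132 = 31*125 - 132 = 3875 - 132 = 3743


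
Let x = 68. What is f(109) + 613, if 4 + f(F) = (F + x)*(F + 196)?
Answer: 54594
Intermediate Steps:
f(F) = -4 + (68 + F)*(196 + F) (f(F) = -4 + (F + 68)*(F + 196) = -4 + (68 + F)*(196 + F))
f(109) + 613 = (13324 + 109**2 + 264*109) + 613 = (13324 + 11881 + 28776) + 613 = 53981 + 613 = 54594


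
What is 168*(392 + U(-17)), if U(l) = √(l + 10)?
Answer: 65856 + 168*I*√7 ≈ 65856.0 + 444.49*I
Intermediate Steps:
U(l) = √(10 + l)
168*(392 + U(-17)) = 168*(392 + √(10 - 17)) = 168*(392 + √(-7)) = 168*(392 + I*√7) = 65856 + 168*I*√7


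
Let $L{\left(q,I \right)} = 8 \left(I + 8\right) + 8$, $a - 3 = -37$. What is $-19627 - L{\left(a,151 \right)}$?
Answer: $-20907$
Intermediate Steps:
$a = -34$ ($a = 3 - 37 = -34$)
$L{\left(q,I \right)} = 72 + 8 I$ ($L{\left(q,I \right)} = 8 \left(8 + I\right) + 8 = \left(64 + 8 I\right) + 8 = 72 + 8 I$)
$-19627 - L{\left(a,151 \right)} = -19627 - \left(72 + 8 \cdot 151\right) = -19627 - \left(72 + 1208\right) = -19627 - 1280 = -20907$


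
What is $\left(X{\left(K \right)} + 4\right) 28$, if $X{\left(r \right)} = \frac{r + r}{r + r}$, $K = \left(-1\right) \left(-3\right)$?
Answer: $140$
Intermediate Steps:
$K = 3$
$X{\left(r \right)} = 1$ ($X{\left(r \right)} = \frac{2 r}{2 r} = 2 r \frac{1}{2 r} = 1$)
$\left(X{\left(K \right)} + 4\right) 28 = \left(1 + 4\right) 28 = 5 \cdot 28 = 140$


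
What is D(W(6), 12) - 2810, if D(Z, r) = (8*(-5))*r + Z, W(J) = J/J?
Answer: -3289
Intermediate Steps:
W(J) = 1
D(Z, r) = Z - 40*r (D(Z, r) = -40*r + Z = Z - 40*r)
D(W(6), 12) - 2810 = (1 - 40*12) - 2810 = (1 - 480) - 2810 = -479 - 2810 = -3289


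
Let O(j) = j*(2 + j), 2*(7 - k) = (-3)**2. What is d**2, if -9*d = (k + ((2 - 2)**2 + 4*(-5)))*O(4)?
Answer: 19600/9 ≈ 2177.8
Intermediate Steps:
k = 5/2 (k = 7 - 1/2*(-3)**2 = 7 - 1/2*9 = 7 - 9/2 = 5/2 ≈ 2.5000)
d = 140/3 (d = -(5/2 + ((2 - 2)**2 + 4*(-5)))*4*(2 + 4)/9 = -(5/2 + (0**2 - 20))*4*6/9 = -(5/2 + (0 - 20))*24/9 = -(5/2 - 20)*24/9 = -(-35)*24/18 = -1/9*(-420) = 140/3 ≈ 46.667)
d**2 = (140/3)**2 = 19600/9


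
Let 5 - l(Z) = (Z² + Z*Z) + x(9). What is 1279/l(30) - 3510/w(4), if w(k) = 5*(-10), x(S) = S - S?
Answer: 24946/359 ≈ 69.487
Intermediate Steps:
x(S) = 0
l(Z) = 5 - 2*Z² (l(Z) = 5 - ((Z² + Z*Z) + 0) = 5 - ((Z² + Z²) + 0) = 5 - (2*Z² + 0) = 5 - 2*Z²)
w(k) = -50
1279/l(30) - 3510/w(4) = 1279/(5 - 2*30²) - 3510/(-50) = 1279/(5 - 2*900) - 3510*(-1/50) = 1279/(5 - 1800) + 351/5 = 1279/(-1795) + 351/5 = 1279*(-1/1795) + 351/5 = -1279/1795 + 351/5 = 24946/359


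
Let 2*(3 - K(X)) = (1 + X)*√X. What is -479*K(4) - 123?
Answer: 835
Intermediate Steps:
K(X) = 3 - √X*(1 + X)/2 (K(X) = 3 - (1 + X)*√X/2 = 3 - √X*(1 + X)/2)
-479*K(4) - 123 = -479*(3 - √4/2 - 4^(3/2)/2) - 123 = -479*(3 - ½*2 - ½*8) - 123 = -479*(3 - 1 - 4) - 123 = -479*(-2) - 123 = 958 - 123 = 835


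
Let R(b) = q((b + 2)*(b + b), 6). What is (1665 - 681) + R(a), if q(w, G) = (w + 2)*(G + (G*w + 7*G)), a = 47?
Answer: 127568856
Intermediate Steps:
q(w, G) = (2 + w)*(8*G + G*w) (q(w, G) = (2 + w)*(G + (7*G + G*w)) = (2 + w)*(8*G + G*w))
R(b) = 96 + 24*b²*(2 + b)² + 120*b*(2 + b) (R(b) = 6*(16 + ((b + 2)*(b + b))² + 10*((b + 2)*(b + b))) = 6*(16 + ((2 + b)*(2*b))² + 10*((2 + b)*(2*b))) = 6*(16 + (2*b*(2 + b))² + 10*(2*b*(2 + b))) = 6*(16 + 4*b²*(2 + b)² + 20*b*(2 + b)) = 96 + 24*b²*(2 + b)² + 120*b*(2 + b))
(1665 - 681) + R(a) = (1665 - 681) + (96 + 24*47²*(2 + 47)² + 120*47*(2 + 47)) = 984 + (96 + 24*2209*49² + 120*47*49) = 984 + (96 + 24*2209*2401 + 276360) = 984 + (96 + 127291416 + 276360) = 984 + 127567872 = 127568856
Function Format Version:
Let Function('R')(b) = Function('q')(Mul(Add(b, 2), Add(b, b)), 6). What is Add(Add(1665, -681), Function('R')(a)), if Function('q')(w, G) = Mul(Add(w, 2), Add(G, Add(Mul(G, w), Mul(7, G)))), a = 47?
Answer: 127568856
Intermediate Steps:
Function('q')(w, G) = Mul(Add(2, w), Add(Mul(8, G), Mul(G, w))) (Function('q')(w, G) = Mul(Add(2, w), Add(G, Add(Mul(7, G), Mul(G, w)))) = Mul(Add(2, w), Add(Mul(8, G), Mul(G, w))))
Function('R')(b) = Add(96, Mul(24, Pow(b, 2), Pow(Add(2, b), 2)), Mul(120, b, Add(2, b))) (Function('R')(b) = Mul(6, Add(16, Pow(Mul(Add(b, 2), Add(b, b)), 2), Mul(10, Mul(Add(b, 2), Add(b, b))))) = Mul(6, Add(16, Pow(Mul(Add(2, b), Mul(2, b)), 2), Mul(10, Mul(Add(2, b), Mul(2, b))))) = Mul(6, Add(16, Pow(Mul(2, b, Add(2, b)), 2), Mul(10, Mul(2, b, Add(2, b))))) = Mul(6, Add(16, Mul(4, Pow(b, 2), Pow(Add(2, b), 2)), Mul(20, b, Add(2, b)))) = Add(96, Mul(24, Pow(b, 2), Pow(Add(2, b), 2)), Mul(120, b, Add(2, b))))
Add(Add(1665, -681), Function('R')(a)) = Add(Add(1665, -681), Add(96, Mul(24, Pow(47, 2), Pow(Add(2, 47), 2)), Mul(120, 47, Add(2, 47)))) = Add(984, Add(96, Mul(24, 2209, Pow(49, 2)), Mul(120, 47, 49))) = Add(984, Add(96, Mul(24, 2209, 2401), 276360)) = Add(984, Add(96, 127291416, 276360)) = Add(984, 127567872) = 127568856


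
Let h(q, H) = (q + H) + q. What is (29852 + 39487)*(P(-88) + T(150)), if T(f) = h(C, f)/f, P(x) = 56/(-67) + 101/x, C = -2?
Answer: -10324970021/147400 ≈ -70047.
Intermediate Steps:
h(q, H) = H + 2*q (h(q, H) = (H + q) + q = H + 2*q)
P(x) = -56/67 + 101/x (P(x) = 56*(-1/67) + 101/x = -56/67 + 101/x)
T(f) = (-4 + f)/f (T(f) = (f + 2*(-2))/f = (f - 4)/f = (-4 + f)/f)
(29852 + 39487)*(P(-88) + T(150)) = (29852 + 39487)*((-56/67 + 101/(-88)) + (-4 + 150)/150) = 69339*((-56/67 + 101*(-1/88)) + (1/150)*146) = 69339*((-56/67 - 101/88) + 73/75) = 69339*(-11695/5896 + 73/75) = 69339*(-446717/442200) = -10324970021/147400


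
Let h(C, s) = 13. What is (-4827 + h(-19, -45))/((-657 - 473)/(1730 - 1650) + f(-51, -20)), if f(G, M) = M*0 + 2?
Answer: 38512/97 ≈ 397.03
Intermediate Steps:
f(G, M) = 2 (f(G, M) = 0 + 2 = 2)
(-4827 + h(-19, -45))/((-657 - 473)/(1730 - 1650) + f(-51, -20)) = (-4827 + 13)/((-657 - 473)/(1730 - 1650) + 2) = -4814/(-1130/80 + 2) = -4814/(-1130*1/80 + 2) = -4814/(-113/8 + 2) = -4814/(-97/8) = -4814*(-8/97) = 38512/97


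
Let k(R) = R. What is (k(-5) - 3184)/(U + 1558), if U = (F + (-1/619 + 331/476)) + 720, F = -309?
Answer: -939619716/580358449 ≈ -1.6190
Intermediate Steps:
U = 121303097/294644 (U = (-309 + (-1/619 + 331/476)) + 720 = (-309 + 204413/294644) + 720 = -90840583/294644 + 720 = 121303097/294644 ≈ 411.69)
(k(-5) - 3184)/(U + 1558) = (-5 - 3184)/(121303097/294644 + 1558) = -3189/580358449/294644 = -3189*294644/580358449 = -939619716/580358449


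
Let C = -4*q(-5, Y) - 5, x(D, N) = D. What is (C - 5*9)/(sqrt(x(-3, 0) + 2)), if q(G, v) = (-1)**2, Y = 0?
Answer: 54*I ≈ 54.0*I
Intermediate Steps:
q(G, v) = 1
C = -9 (C = -4*1 - 5 = -4 - 5 = -9)
(C - 5*9)/(sqrt(x(-3, 0) + 2)) = (-9 - 5*9)/(sqrt(-3 + 2)) = (-9 - 45)/(sqrt(-1)) = -54*(-I) = -(-54)*I = 54*I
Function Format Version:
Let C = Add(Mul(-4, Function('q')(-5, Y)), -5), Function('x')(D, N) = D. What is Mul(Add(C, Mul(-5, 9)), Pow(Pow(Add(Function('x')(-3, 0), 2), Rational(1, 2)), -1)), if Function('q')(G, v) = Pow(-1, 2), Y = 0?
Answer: Mul(54, I) ≈ Mul(54.000, I)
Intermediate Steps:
Function('q')(G, v) = 1
C = -9 (C = Add(Mul(-4, 1), -5) = Add(-4, -5) = -9)
Mul(Add(C, Mul(-5, 9)), Pow(Pow(Add(Function('x')(-3, 0), 2), Rational(1, 2)), -1)) = Mul(Add(-9, Mul(-5, 9)), Pow(Pow(Add(-3, 2), Rational(1, 2)), -1)) = Mul(Add(-9, -45), Pow(Pow(-1, Rational(1, 2)), -1)) = Mul(-54, Pow(I, -1)) = Mul(-54, Mul(-1, I)) = Mul(54, I)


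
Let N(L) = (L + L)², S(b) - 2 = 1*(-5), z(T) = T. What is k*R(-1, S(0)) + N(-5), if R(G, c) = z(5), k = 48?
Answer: 340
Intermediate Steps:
S(b) = -3 (S(b) = 2 + 1*(-5) = 2 - 5 = -3)
N(L) = 4*L² (N(L) = (2*L)² = 4*L²)
R(G, c) = 5
k*R(-1, S(0)) + N(-5) = 48*5 + 4*(-5)² = 240 + 4*25 = 240 + 100 = 340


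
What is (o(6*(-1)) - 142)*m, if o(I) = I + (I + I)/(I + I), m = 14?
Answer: -2058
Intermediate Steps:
o(I) = 1 + I (o(I) = I + (2*I)/((2*I)) = I + (2*I)*(1/(2*I)) = I + 1 = 1 + I)
(o(6*(-1)) - 142)*m = ((1 + 6*(-1)) - 142)*14 = ((1 - 6) - 142)*14 = (-5 - 142)*14 = -147*14 = -2058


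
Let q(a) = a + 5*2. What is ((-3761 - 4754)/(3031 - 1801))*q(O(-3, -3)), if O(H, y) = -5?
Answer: -8515/246 ≈ -34.614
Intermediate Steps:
q(a) = 10 + a (q(a) = a + 10 = 10 + a)
((-3761 - 4754)/(3031 - 1801))*q(O(-3, -3)) = ((-3761 - 4754)/(3031 - 1801))*(10 - 5) = -8515/1230*5 = -8515*1/1230*5 = -1703/246*5 = -8515/246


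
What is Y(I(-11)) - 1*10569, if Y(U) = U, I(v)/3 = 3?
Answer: -10560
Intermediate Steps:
I(v) = 9 (I(v) = 3*3 = 9)
Y(I(-11)) - 1*10569 = 9 - 1*10569 = 9 - 10569 = -10560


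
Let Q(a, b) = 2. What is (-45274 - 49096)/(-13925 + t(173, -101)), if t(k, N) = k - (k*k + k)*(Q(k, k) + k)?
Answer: 47185/2640801 ≈ 0.017868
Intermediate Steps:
t(k, N) = k - (2 + k)*(k + k**2) (t(k, N) = k - (k*k + k)*(2 + k) = k - (k**2 + k)*(2 + k) = k - (k + k**2)*(2 + k) = k - (2 + k)*(k + k**2))
(-45274 - 49096)/(-13925 + t(173, -101)) = (-45274 - 49096)/(-13925 - 1*173*(1 + 173**2 + 3*173)) = -94370/(-13925 - 1*173*(1 + 29929 + 519)) = -94370/(-13925 - 1*173*30449) = -94370/(-13925 - 5267677) = -94370/(-5281602) = -94370*(-1/5281602) = 47185/2640801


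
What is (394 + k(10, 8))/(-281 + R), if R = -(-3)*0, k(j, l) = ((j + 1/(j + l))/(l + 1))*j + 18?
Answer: -34277/22761 ≈ -1.5060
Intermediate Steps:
k(j, l) = 18 + j*(j + 1/(j + l))/(1 + l) (k(j, l) = ((j + 1/(j + l))/(1 + l))*j + 18 = j*(j + 1/(j + l))/(1 + l) + 18 = 18 + j*(j + 1/(j + l))/(1 + l))
R = 0 (R = -1*0 = 0)
(394 + k(10, 8))/(-281 + R) = (394 + (10**3 + 18*8 + 18*8**2 + 19*10 + 8*10**2 + 18*10*8)/(10 + 8 + 8**2 + 10*8))/(-281 + 0) = (394 + (1000 + 144 + 18*64 + 190 + 8*100 + 1440)/(10 + 8 + 64 + 80))/(-281) = (394 + (1000 + 144 + 1152 + 190 + 800 + 1440)/162)*(-1/281) = (394 + (1/162)*4726)*(-1/281) = (394 + 2363/81)*(-1/281) = (34277/81)*(-1/281) = -34277/22761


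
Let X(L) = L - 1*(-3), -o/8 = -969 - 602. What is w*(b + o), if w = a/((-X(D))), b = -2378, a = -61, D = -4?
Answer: -621590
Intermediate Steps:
o = 12568 (o = -8*(-969 - 602) = -8*(-1571) = 12568)
X(L) = 3 + L (X(L) = L + 3 = 3 + L)
w = -61 (w = -61*(-1/(3 - 4)) = -61/((-1*(-1))) = -61/1 = -61*1 = -61)
w*(b + o) = -61*(-2378 + 12568) = -61*10190 = -621590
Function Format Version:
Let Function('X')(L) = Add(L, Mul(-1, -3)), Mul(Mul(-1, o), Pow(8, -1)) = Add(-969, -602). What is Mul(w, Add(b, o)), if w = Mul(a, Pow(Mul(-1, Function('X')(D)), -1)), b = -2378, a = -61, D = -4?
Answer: -621590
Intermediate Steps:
o = 12568 (o = Mul(-8, Add(-969, -602)) = Mul(-8, -1571) = 12568)
Function('X')(L) = Add(3, L) (Function('X')(L) = Add(L, 3) = Add(3, L))
w = -61 (w = Mul(-61, Pow(Mul(-1, Add(3, -4)), -1)) = Mul(-61, Pow(Mul(-1, -1), -1)) = Mul(-61, Pow(1, -1)) = Mul(-61, 1) = -61)
Mul(w, Add(b, o)) = Mul(-61, Add(-2378, 12568)) = Mul(-61, 10190) = -621590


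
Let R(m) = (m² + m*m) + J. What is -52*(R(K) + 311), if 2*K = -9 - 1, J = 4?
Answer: -18980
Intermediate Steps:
K = -5 (K = (-9 - 1)/2 = (½)*(-10) = -5)
R(m) = 4 + 2*m² (R(m) = (m² + m*m) + 4 = (m² + m²) + 4 = 2*m² + 4 = 4 + 2*m²)
-52*(R(K) + 311) = -52*((4 + 2*(-5)²) + 311) = -52*((4 + 2*25) + 311) = -52*((4 + 50) + 311) = -52*(54 + 311) = -52*365 = -18980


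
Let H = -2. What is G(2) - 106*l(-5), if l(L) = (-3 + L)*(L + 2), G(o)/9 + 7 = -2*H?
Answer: -2571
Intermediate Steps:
G(o) = -27 (G(o) = -63 + 9*(-2*(-2)) = -63 + 9*4 = -63 + 36 = -27)
l(L) = (-3 + L)*(2 + L)
G(2) - 106*l(-5) = -27 - 106*(-6 + (-5)² - 1*(-5)) = -27 - 106*(-6 + 25 + 5) = -27 - 106*24 = -27 - 2544 = -2571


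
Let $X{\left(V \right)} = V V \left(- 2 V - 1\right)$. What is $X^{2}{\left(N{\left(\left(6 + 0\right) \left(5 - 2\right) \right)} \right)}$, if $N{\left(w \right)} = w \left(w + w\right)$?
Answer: $296606029769478144$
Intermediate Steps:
$N{\left(w \right)} = 2 w^{2}$ ($N{\left(w \right)} = w 2 w = 2 w^{2}$)
$X{\left(V \right)} = V^{2} \left(-1 - 2 V\right)$
$X^{2}{\left(N{\left(\left(6 + 0\right) \left(5 - 2\right) \right)} \right)} = \left(\left(2 \left(\left(6 + 0\right) \left(5 - 2\right)\right)^{2}\right)^{2} \left(-1 - 2 \cdot 2 \left(\left(6 + 0\right) \left(5 - 2\right)\right)^{2}\right)\right)^{2} = \left(\left(2 \left(6 \cdot 3\right)^{2}\right)^{2} \left(-1 - 2 \cdot 2 \left(6 \cdot 3\right)^{2}\right)\right)^{2} = \left(\left(2 \cdot 18^{2}\right)^{2} \left(-1 - 2 \cdot 2 \cdot 18^{2}\right)\right)^{2} = \left(\left(2 \cdot 324\right)^{2} \left(-1 - 2 \cdot 2 \cdot 324\right)\right)^{2} = \left(648^{2} \left(-1 - 1296\right)\right)^{2} = \left(419904 \left(-1 - 1296\right)\right)^{2} = \left(419904 \left(-1297\right)\right)^{2} = \left(-544615488\right)^{2} = 296606029769478144$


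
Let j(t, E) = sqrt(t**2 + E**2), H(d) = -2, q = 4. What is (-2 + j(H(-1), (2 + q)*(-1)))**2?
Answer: 44 - 8*sqrt(10) ≈ 18.702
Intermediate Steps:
j(t, E) = sqrt(E**2 + t**2)
(-2 + j(H(-1), (2 + q)*(-1)))**2 = (-2 + sqrt(((2 + 4)*(-1))**2 + (-2)**2))**2 = (-2 + sqrt((6*(-1))**2 + 4))**2 = (-2 + sqrt((-6)**2 + 4))**2 = (-2 + sqrt(36 + 4))**2 = (-2 + sqrt(40))**2 = (-2 + 2*sqrt(10))**2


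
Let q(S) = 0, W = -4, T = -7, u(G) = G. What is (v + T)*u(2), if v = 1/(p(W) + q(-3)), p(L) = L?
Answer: -29/2 ≈ -14.500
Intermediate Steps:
v = -1/4 (v = 1/(-4 + 0) = 1/(-4) = -1/4 ≈ -0.25000)
(v + T)*u(2) = (-1/4 - 7)*2 = -29/4*2 = -29/2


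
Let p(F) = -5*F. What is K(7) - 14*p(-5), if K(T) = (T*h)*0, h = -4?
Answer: -350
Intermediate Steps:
K(T) = 0 (K(T) = (T*(-4))*0 = -4*T*0 = 0)
K(7) - 14*p(-5) = 0 - (-70)*(-5) = 0 - 14*25 = 0 - 350 = -350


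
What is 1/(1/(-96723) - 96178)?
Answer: -96723/9302624695 ≈ -1.0397e-5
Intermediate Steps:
1/(1/(-96723) - 96178) = 1/(-1/96723 - 96178) = 1/(-9302624695/96723) = -96723/9302624695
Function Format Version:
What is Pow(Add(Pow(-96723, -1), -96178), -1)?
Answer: Rational(-96723, 9302624695) ≈ -1.0397e-5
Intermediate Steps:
Pow(Add(Pow(-96723, -1), -96178), -1) = Pow(Add(Rational(-1, 96723), -96178), -1) = Pow(Rational(-9302624695, 96723), -1) = Rational(-96723, 9302624695)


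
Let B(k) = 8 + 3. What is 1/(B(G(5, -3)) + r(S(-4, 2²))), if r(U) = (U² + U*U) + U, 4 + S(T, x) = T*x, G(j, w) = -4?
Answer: 1/791 ≈ 0.0012642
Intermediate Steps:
B(k) = 11
S(T, x) = -4 + T*x
r(U) = U + 2*U² (r(U) = (U² + U²) + U = 2*U² + U = U + 2*U²)
1/(B(G(5, -3)) + r(S(-4, 2²))) = 1/(11 + (-4 - 4*2²)*(1 + 2*(-4 - 4*2²))) = 1/(11 + (-4 - 4*4)*(1 + 2*(-4 - 4*4))) = 1/(11 + (-4 - 16)*(1 + 2*(-4 - 16))) = 1/(11 - 20*(1 + 2*(-20))) = 1/(11 - 20*(1 - 40)) = 1/(11 - 20*(-39)) = 1/(11 + 780) = 1/791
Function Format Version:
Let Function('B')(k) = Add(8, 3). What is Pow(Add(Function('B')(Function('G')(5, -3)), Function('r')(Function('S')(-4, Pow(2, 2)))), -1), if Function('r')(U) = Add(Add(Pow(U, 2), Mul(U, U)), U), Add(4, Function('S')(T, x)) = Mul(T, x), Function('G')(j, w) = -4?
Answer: Rational(1, 791) ≈ 0.0012642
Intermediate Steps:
Function('B')(k) = 11
Function('S')(T, x) = Add(-4, Mul(T, x))
Function('r')(U) = Add(U, Mul(2, Pow(U, 2))) (Function('r')(U) = Add(Add(Pow(U, 2), Pow(U, 2)), U) = Add(Mul(2, Pow(U, 2)), U) = Add(U, Mul(2, Pow(U, 2))))
Pow(Add(Function('B')(Function('G')(5, -3)), Function('r')(Function('S')(-4, Pow(2, 2)))), -1) = Pow(Add(11, Mul(Add(-4, Mul(-4, Pow(2, 2))), Add(1, Mul(2, Add(-4, Mul(-4, Pow(2, 2))))))), -1) = Pow(Add(11, Mul(Add(-4, Mul(-4, 4)), Add(1, Mul(2, Add(-4, Mul(-4, 4)))))), -1) = Pow(Add(11, Mul(Add(-4, -16), Add(1, Mul(2, Add(-4, -16))))), -1) = Pow(Add(11, Mul(-20, Add(1, Mul(2, -20)))), -1) = Pow(Add(11, Mul(-20, Add(1, -40))), -1) = Pow(Add(11, Mul(-20, -39)), -1) = Pow(Add(11, 780), -1) = Pow(791, -1) = Rational(1, 791)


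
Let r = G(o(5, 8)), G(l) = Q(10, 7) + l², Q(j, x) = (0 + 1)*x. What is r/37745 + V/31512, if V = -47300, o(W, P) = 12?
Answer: -445145047/297355110 ≈ -1.4970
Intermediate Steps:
Q(j, x) = x (Q(j, x) = 1*x = x)
G(l) = 7 + l²
r = 151 (r = 7 + 12² = 7 + 144 = 151)
r/37745 + V/31512 = 151/37745 - 47300/31512 = 151*(1/37745) - 47300*1/31512 = 151/37745 - 11825/7878 = -445145047/297355110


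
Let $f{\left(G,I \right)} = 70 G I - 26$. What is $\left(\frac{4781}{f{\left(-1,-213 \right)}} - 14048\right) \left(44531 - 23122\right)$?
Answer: $- \frac{4476314702259}{14884} \approx -3.0075 \cdot 10^{8}$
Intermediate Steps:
$f{\left(G,I \right)} = -26 + 70 G I$ ($f{\left(G,I \right)} = 70 G I - 26 = -26 + 70 G I$)
$\left(\frac{4781}{f{\left(-1,-213 \right)}} - 14048\right) \left(44531 - 23122\right) = \left(\frac{4781}{-26 + 70 \left(-1\right) \left(-213\right)} - 14048\right) \left(44531 - 23122\right) = \left(\frac{4781}{-26 + 14910} - 14048\right) 21409 = \left(\frac{4781}{14884} - 14048\right) 21409 = \left(- \frac{209085651}{14884}\right) 21409 = - \frac{4476314702259}{14884}$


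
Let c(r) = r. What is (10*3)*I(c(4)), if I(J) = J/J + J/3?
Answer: 70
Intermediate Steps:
I(J) = 1 + J/3 (I(J) = 1 + J*(⅓) = 1 + J/3)
(10*3)*I(c(4)) = (10*3)*(1 + (⅓)*4) = 30*(1 + 4/3) = 30*(7/3) = 70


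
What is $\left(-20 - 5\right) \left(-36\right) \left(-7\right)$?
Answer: $-6300$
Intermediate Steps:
$\left(-20 - 5\right) \left(-36\right) \left(-7\right) = \left(-25\right) \left(-36\right) \left(-7\right) = 900 \left(-7\right) = -6300$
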